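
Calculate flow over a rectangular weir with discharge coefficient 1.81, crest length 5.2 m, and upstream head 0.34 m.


Q = C * L * H^(3/2) = 1.81 * 5.2 * 0.34^1.5 = 1.81 * 5.2 * 0.198252

1.8659 m^3/s


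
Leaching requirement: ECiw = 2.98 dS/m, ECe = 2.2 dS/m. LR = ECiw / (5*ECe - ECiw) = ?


LR = ECiw / (5*ECe - ECiw)
LR = 2.98 / (5*2.2 - 2.98)
LR = 2.98 / 8.0200

0.3716


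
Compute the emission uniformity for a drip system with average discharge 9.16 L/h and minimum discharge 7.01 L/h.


EU = (q_min/q_avg)*100 = (7.01/9.16)*100 = 76.5284%

76.5284 %


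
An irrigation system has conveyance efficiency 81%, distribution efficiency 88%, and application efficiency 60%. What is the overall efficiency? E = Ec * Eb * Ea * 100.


Ec = 0.81, Eb = 0.88, Ea = 0.6
E = 0.81 * 0.88 * 0.6 * 100 = 42.7680%

42.7680 %


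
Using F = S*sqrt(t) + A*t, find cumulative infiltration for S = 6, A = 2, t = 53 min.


F = S*sqrt(t) + A*t
F = 6*sqrt(53) + 2*53
F = 6*7.280110 + 106

149.6807 mm


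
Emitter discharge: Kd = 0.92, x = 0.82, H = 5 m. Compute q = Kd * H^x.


q = Kd * H^x = 0.92 * 5^0.82 = 0.92 * 3.742445

3.4430 L/h


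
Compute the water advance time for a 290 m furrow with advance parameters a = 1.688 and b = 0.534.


t = (L/a)^(1/b)
t = (290/1.688)^(1/0.534)
t = 171.800948^(1/0.534)

15326.4339 min


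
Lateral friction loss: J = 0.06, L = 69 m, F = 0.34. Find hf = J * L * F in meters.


hf = J * L * F = 0.06 * 69 * 0.34 = 1.4076 m

1.4076 m


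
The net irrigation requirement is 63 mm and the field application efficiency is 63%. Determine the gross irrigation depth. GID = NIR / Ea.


Ea = 63% = 0.63
GID = NIR / Ea = 63 / 0.63 = 100.0000 mm

100.0000 mm


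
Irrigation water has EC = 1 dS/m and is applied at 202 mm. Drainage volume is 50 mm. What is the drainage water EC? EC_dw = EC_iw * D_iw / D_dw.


EC_dw = EC_iw * D_iw / D_dw
EC_dw = 1 * 202 / 50
EC_dw = 202 / 50

4.0400 dS/m


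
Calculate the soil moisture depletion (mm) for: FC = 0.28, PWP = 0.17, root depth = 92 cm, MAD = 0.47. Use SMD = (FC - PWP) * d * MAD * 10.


SMD = (FC - PWP) * d * MAD * 10
SMD = (0.28 - 0.17) * 92 * 0.47 * 10
SMD = 0.1100 * 92 * 0.47 * 10

47.5640 mm


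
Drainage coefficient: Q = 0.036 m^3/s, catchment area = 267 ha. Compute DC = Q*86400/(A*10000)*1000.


DC = Q * 86400 / (A * 10000) * 1000
DC = 0.036 * 86400 / (267 * 10000) * 1000
DC = 3110400.0000 / 2670000

1.1649 mm/day


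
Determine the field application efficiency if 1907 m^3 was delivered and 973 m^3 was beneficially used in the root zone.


Ea = V_root / V_field * 100 = 973 / 1907 * 100 = 51.0225%

51.0225 %


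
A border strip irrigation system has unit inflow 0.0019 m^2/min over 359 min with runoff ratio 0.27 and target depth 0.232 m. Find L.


L = q*t/((1+r)*Z)
L = 0.0019*359/((1+0.27)*0.232)
L = 0.6821/0.29464

2.3150 m


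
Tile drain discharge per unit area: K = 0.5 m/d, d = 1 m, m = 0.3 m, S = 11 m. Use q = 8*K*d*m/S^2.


q = 8*K*d*m/S^2
q = 8*0.5*1*0.3/11^2
q = 1.2000 / 121

0.0099 m/d


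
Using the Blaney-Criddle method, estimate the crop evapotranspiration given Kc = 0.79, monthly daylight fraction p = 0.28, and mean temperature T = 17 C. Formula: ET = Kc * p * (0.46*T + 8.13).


ET = Kc * p * (0.46*T + 8.13)
ET = 0.79 * 0.28 * (0.46*17 + 8.13)
ET = 0.79 * 0.28 * 15.9500

3.5281 mm/day


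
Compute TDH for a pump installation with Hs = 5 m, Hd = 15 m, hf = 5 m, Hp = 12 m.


TDH = Hs + Hd + hf + Hp = 5 + 15 + 5 + 12 = 37

37 m


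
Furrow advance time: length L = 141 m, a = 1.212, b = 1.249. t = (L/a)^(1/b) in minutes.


t = (L/a)^(1/b)
t = (141/1.212)^(1/1.249)
t = 116.336634^(1/1.249)

45.0709 min


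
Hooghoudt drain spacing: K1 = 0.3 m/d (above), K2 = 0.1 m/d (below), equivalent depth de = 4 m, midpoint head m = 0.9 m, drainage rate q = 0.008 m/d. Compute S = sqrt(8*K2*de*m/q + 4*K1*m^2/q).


S^2 = 8*K2*de*m/q + 4*K1*m^2/q
S^2 = 8*0.1*4*0.9/0.008 + 4*0.3*0.9^2/0.008
S = sqrt(481.5000)

21.9431 m


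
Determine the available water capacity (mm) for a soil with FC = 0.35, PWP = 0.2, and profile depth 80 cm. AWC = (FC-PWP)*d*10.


AWC = (FC - PWP) * d * 10
AWC = (0.35 - 0.2) * 80 * 10
AWC = 0.1500 * 80 * 10

120.0000 mm


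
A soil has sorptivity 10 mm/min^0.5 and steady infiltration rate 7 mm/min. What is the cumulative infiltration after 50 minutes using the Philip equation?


F = S*sqrt(t) + A*t
F = 10*sqrt(50) + 7*50
F = 10*7.071068 + 350

420.7107 mm


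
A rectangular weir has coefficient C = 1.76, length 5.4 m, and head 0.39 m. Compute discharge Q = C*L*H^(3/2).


Q = C * L * H^(3/2) = 1.76 * 5.4 * 0.39^1.5 = 1.76 * 5.4 * 0.243555

2.3147 m^3/s


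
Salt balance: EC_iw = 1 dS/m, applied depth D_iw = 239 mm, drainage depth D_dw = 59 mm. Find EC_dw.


EC_dw = EC_iw * D_iw / D_dw
EC_dw = 1 * 239 / 59
EC_dw = 239 / 59

4.0508 dS/m


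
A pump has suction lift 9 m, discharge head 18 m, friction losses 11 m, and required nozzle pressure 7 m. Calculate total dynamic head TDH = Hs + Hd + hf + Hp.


TDH = Hs + Hd + hf + Hp = 9 + 18 + 11 + 7 = 45

45 m


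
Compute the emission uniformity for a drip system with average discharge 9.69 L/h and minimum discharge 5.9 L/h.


EU = (q_min/q_avg)*100 = (5.9/9.69)*100 = 60.8875%

60.8875 %


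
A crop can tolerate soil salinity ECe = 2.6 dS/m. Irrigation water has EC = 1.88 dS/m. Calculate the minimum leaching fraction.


LR = ECiw / (5*ECe - ECiw)
LR = 1.88 / (5*2.6 - 1.88)
LR = 1.88 / 11.1200

0.1691


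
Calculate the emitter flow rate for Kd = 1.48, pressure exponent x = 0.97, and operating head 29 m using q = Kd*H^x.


q = Kd * H^x = 1.48 * 29^0.97 = 1.48 * 26.213563

38.7961 L/h


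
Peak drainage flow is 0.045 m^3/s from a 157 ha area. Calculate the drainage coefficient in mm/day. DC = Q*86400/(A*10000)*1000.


DC = Q * 86400 / (A * 10000) * 1000
DC = 0.045 * 86400 / (157 * 10000) * 1000
DC = 3888000.0000 / 1570000

2.4764 mm/day


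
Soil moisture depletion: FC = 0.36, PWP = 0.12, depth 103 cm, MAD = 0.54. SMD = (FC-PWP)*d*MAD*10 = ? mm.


SMD = (FC - PWP) * d * MAD * 10
SMD = (0.36 - 0.12) * 103 * 0.54 * 10
SMD = 0.2400 * 103 * 0.54 * 10

133.4880 mm


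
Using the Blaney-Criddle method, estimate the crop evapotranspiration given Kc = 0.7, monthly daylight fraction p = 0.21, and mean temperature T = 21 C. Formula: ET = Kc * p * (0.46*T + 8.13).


ET = Kc * p * (0.46*T + 8.13)
ET = 0.7 * 0.21 * (0.46*21 + 8.13)
ET = 0.7 * 0.21 * 17.7900

2.6151 mm/day


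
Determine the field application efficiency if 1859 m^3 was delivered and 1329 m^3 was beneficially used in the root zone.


Ea = V_root / V_field * 100 = 1329 / 1859 * 100 = 71.4900%

71.4900 %


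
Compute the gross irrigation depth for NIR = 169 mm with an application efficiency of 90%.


Ea = 90% = 0.9
GID = NIR / Ea = 169 / 0.9 = 187.7778 mm

187.7778 mm


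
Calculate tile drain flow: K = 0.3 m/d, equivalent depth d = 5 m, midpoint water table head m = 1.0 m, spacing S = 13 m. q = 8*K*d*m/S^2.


q = 8*K*d*m/S^2
q = 8*0.3*5*1.0/13^2
q = 12.0000 / 169

0.0710 m/d


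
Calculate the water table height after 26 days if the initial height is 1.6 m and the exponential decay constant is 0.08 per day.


m = m0 * exp(-k*t)
m = 1.6 * exp(-0.08 * 26)
m = 1.6 * exp(-2.0800)

0.1999 m


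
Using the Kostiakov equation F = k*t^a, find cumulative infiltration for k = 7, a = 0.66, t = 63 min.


F = k * t^a = 7 * 63^0.66
F = 7 * 15.401562

107.8109 mm


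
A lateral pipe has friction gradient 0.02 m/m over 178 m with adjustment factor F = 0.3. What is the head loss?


hf = J * L * F = 0.02 * 178 * 0.3 = 1.0680 m

1.0680 m


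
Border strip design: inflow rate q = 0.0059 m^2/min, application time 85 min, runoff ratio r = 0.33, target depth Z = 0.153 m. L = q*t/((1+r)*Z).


L = q*t/((1+r)*Z)
L = 0.0059*85/((1+0.33)*0.153)
L = 0.5015/0.20349

2.4645 m


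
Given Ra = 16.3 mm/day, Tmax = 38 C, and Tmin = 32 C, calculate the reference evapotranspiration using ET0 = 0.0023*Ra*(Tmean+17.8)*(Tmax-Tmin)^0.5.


Tmean = (Tmax + Tmin)/2 = (38 + 32)/2 = 35.0
ET0 = 0.0023 * 16.3 * (35.0 + 17.8) * sqrt(38 - 32)
ET0 = 0.0023 * 16.3 * 52.8 * 2.449490

4.8487 mm/day


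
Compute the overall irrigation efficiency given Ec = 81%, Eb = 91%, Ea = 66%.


Ec = 0.81, Eb = 0.91, Ea = 0.66
E = 0.81 * 0.91 * 0.66 * 100 = 48.6486%

48.6486 %


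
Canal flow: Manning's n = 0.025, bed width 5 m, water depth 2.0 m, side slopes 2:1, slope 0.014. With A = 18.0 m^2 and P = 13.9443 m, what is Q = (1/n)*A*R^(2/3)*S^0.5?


R = A/P = 18.0/13.9443 = 1.290850
Q = (1/0.025) * 18.0 * 1.290850^(2/3) * 0.014^0.5

100.9982 m^3/s


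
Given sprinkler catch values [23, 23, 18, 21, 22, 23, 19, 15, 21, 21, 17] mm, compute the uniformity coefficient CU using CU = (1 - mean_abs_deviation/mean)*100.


mean = 20.272727 mm
MAD = 2.198347 mm
CU = (1 - 2.198347/20.272727)*100

89.1561 %


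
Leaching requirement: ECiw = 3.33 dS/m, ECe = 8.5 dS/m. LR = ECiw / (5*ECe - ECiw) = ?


LR = ECiw / (5*ECe - ECiw)
LR = 3.33 / (5*8.5 - 3.33)
LR = 3.33 / 39.1700

0.0850


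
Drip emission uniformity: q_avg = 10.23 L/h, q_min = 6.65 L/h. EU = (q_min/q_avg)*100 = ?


EU = (q_min/q_avg)*100 = (6.65/10.23)*100 = 65.0049%

65.0049 %


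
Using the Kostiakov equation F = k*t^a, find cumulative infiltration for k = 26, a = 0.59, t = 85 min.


F = k * t^a = 26 * 85^0.59
F = 26 * 13.751725

357.5448 mm


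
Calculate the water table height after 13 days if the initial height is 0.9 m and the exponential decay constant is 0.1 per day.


m = m0 * exp(-k*t)
m = 0.9 * exp(-0.1 * 13)
m = 0.9 * exp(-1.3000)

0.2453 m


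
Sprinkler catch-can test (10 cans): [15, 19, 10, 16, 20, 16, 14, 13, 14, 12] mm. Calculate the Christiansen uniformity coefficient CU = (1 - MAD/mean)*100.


mean = 14.900000 mm
MAD = 2.300000 mm
CU = (1 - 2.300000/14.900000)*100

84.5638 %


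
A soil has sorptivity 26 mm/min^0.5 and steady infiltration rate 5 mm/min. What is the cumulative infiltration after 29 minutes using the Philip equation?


F = S*sqrt(t) + A*t
F = 26*sqrt(29) + 5*29
F = 26*5.385165 + 145

285.0143 mm


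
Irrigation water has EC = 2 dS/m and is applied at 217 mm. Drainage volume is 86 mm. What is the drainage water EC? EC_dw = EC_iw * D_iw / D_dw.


EC_dw = EC_iw * D_iw / D_dw
EC_dw = 2 * 217 / 86
EC_dw = 434 / 86

5.0465 dS/m


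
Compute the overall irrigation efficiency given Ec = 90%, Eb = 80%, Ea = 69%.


Ec = 0.9, Eb = 0.8, Ea = 0.69
E = 0.9 * 0.8 * 0.69 * 100 = 49.6800%

49.6800 %


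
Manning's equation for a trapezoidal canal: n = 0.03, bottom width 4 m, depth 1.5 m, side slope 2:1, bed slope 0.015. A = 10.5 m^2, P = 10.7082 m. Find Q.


R = A/P = 10.5/10.7082 = 0.980557
Q = (1/0.03) * 10.5 * 0.980557^(2/3) * 0.015^0.5

42.3086 m^3/s


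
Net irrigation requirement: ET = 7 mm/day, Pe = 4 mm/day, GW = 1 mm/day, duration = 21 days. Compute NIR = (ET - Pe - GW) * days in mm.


Daily deficit = ET - Pe - GW = 7 - 4 - 1 = 2 mm/day
NIR = 2 * 21 = 42 mm

42.0000 mm


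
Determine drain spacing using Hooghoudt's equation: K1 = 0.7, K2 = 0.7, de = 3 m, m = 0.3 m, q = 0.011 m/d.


S^2 = 8*K2*de*m/q + 4*K1*m^2/q
S^2 = 8*0.7*3*0.3/0.011 + 4*0.7*0.3^2/0.011
S = sqrt(481.0909)

21.9338 m


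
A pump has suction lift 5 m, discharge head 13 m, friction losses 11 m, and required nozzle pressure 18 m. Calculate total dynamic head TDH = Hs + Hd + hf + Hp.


TDH = Hs + Hd + hf + Hp = 5 + 13 + 11 + 18 = 47

47 m


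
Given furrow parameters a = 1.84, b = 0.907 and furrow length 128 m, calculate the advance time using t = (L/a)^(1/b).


t = (L/a)^(1/b)
t = (128/1.84)^(1/0.907)
t = 69.565217^(1/0.907)

107.4740 min


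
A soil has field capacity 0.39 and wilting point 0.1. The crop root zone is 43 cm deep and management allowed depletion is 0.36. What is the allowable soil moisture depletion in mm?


SMD = (FC - PWP) * d * MAD * 10
SMD = (0.39 - 0.1) * 43 * 0.36 * 10
SMD = 0.2900 * 43 * 0.36 * 10

44.8920 mm


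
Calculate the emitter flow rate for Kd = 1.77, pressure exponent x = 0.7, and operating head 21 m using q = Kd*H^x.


q = Kd * H^x = 1.77 * 21^0.7 = 1.77 * 8.424682

14.9117 L/h


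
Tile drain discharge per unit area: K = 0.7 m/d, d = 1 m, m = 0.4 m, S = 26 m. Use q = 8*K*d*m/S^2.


q = 8*K*d*m/S^2
q = 8*0.7*1*0.4/26^2
q = 2.2400 / 676

0.0033 m/d


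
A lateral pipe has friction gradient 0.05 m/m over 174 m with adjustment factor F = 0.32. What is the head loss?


hf = J * L * F = 0.05 * 174 * 0.32 = 2.7840 m

2.7840 m


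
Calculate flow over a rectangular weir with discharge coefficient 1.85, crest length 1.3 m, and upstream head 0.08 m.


Q = C * L * H^(3/2) = 1.85 * 1.3 * 0.08^1.5 = 1.85 * 1.3 * 0.022627

0.0544 m^3/s


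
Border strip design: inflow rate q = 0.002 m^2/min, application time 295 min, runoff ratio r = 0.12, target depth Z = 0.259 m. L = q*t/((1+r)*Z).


L = q*t/((1+r)*Z)
L = 0.002*295/((1+0.12)*0.259)
L = 0.59/0.29008

2.0339 m


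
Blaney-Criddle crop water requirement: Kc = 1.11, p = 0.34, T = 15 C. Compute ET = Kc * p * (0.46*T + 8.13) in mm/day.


ET = Kc * p * (0.46*T + 8.13)
ET = 1.11 * 0.34 * (0.46*15 + 8.13)
ET = 1.11 * 0.34 * 15.0300

5.6723 mm/day


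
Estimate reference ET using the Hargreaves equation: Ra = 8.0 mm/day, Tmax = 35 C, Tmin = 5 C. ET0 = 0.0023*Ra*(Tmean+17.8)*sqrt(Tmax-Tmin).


Tmean = (Tmax + Tmin)/2 = (35 + 5)/2 = 20.0
ET0 = 0.0023 * 8.0 * (20.0 + 17.8) * sqrt(35 - 5)
ET0 = 0.0023 * 8.0 * 37.8 * 5.477226

3.8095 mm/day


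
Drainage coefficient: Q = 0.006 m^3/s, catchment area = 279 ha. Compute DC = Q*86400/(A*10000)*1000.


DC = Q * 86400 / (A * 10000) * 1000
DC = 0.006 * 86400 / (279 * 10000) * 1000
DC = 518400.0000 / 2790000

0.1858 mm/day


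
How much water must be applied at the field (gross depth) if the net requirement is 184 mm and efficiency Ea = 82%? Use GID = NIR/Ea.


Ea = 82% = 0.82
GID = NIR / Ea = 184 / 0.82 = 224.3902 mm

224.3902 mm


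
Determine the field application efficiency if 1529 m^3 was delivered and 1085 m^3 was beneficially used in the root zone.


Ea = V_root / V_field * 100 = 1085 / 1529 * 100 = 70.9614%

70.9614 %


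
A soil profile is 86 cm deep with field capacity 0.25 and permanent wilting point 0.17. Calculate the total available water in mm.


AWC = (FC - PWP) * d * 10
AWC = (0.25 - 0.17) * 86 * 10
AWC = 0.0800 * 86 * 10

68.8000 mm


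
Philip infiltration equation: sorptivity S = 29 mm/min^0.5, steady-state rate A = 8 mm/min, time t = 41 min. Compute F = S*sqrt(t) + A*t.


F = S*sqrt(t) + A*t
F = 29*sqrt(41) + 8*41
F = 29*6.403124 + 328

513.6906 mm


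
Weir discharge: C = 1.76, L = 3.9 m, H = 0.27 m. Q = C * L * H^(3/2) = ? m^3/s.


Q = C * L * H^(3/2) = 1.76 * 3.9 * 0.27^1.5 = 1.76 * 3.9 * 0.140296

0.9630 m^3/s


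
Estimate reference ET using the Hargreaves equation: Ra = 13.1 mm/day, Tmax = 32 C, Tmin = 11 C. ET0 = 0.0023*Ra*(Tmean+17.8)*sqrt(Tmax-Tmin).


Tmean = (Tmax + Tmin)/2 = (32 + 11)/2 = 21.5
ET0 = 0.0023 * 13.1 * (21.5 + 17.8) * sqrt(32 - 11)
ET0 = 0.0023 * 13.1 * 39.3 * 4.582576

5.4263 mm/day


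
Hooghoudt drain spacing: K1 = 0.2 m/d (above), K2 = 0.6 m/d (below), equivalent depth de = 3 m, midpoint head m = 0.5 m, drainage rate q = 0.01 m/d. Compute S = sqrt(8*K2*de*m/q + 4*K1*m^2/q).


S^2 = 8*K2*de*m/q + 4*K1*m^2/q
S^2 = 8*0.6*3*0.5/0.01 + 4*0.2*0.5^2/0.01
S = sqrt(740.0000)

27.2029 m


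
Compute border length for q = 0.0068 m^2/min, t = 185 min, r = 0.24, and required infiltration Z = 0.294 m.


L = q*t/((1+r)*Z)
L = 0.0068*185/((1+0.24)*0.294)
L = 1.258/0.36456

3.4507 m


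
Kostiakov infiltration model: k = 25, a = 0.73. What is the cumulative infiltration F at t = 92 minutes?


F = k * t^a = 25 * 92^0.73
F = 25 * 27.137205

678.4301 mm


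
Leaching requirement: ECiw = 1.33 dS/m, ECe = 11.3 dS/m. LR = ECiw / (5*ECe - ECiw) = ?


LR = ECiw / (5*ECe - ECiw)
LR = 1.33 / (5*11.3 - 1.33)
LR = 1.33 / 55.1700

0.0241


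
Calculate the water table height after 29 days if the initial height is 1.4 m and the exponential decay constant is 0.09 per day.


m = m0 * exp(-k*t)
m = 1.4 * exp(-0.09 * 29)
m = 1.4 * exp(-2.6100)

0.1029 m


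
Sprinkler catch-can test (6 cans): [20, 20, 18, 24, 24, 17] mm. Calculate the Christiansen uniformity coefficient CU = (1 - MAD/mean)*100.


mean = 20.500000 mm
MAD = 2.333333 mm
CU = (1 - 2.333333/20.500000)*100

88.6179 %


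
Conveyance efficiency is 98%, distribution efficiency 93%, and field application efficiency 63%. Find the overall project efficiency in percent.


Ec = 0.98, Eb = 0.93, Ea = 0.63
E = 0.98 * 0.93 * 0.63 * 100 = 57.4182%

57.4182 %


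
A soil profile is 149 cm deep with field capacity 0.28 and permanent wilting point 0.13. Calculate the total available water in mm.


AWC = (FC - PWP) * d * 10
AWC = (0.28 - 0.13) * 149 * 10
AWC = 0.1500 * 149 * 10

223.5000 mm


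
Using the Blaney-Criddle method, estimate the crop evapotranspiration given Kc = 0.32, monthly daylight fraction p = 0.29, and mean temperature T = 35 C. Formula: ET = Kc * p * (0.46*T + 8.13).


ET = Kc * p * (0.46*T + 8.13)
ET = 0.32 * 0.29 * (0.46*35 + 8.13)
ET = 0.32 * 0.29 * 24.2300

2.2485 mm/day


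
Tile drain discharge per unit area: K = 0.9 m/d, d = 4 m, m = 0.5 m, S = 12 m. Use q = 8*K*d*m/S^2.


q = 8*K*d*m/S^2
q = 8*0.9*4*0.5/12^2
q = 14.4000 / 144

0.1000 m/d


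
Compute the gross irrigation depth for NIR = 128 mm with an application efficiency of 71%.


Ea = 71% = 0.71
GID = NIR / Ea = 128 / 0.71 = 180.2817 mm

180.2817 mm


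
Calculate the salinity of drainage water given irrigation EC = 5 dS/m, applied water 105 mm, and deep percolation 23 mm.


EC_dw = EC_iw * D_iw / D_dw
EC_dw = 5 * 105 / 23
EC_dw = 525 / 23

22.8261 dS/m


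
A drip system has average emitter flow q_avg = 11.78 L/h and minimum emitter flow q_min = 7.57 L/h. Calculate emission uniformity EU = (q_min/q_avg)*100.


EU = (q_min/q_avg)*100 = (7.57/11.78)*100 = 64.2615%

64.2615 %


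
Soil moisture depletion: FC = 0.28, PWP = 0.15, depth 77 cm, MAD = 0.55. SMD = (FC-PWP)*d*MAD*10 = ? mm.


SMD = (FC - PWP) * d * MAD * 10
SMD = (0.28 - 0.15) * 77 * 0.55 * 10
SMD = 0.1300 * 77 * 0.55 * 10

55.0550 mm


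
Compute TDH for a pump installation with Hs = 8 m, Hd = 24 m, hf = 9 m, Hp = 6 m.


TDH = Hs + Hd + hf + Hp = 8 + 24 + 9 + 6 = 47

47 m


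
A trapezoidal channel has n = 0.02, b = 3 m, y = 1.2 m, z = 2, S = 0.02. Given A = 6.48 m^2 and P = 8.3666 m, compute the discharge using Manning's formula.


R = A/P = 6.48/8.3666 = 0.774508
Q = (1/0.02) * 6.48 * 0.774508^(2/3) * 0.02^0.5

38.6436 m^3/s


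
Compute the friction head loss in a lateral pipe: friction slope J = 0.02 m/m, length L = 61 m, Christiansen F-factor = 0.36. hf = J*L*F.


hf = J * L * F = 0.02 * 61 * 0.36 = 0.4392 m

0.4392 m


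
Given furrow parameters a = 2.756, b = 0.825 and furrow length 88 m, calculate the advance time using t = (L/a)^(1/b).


t = (L/a)^(1/b)
t = (88/2.756)^(1/0.825)
t = 31.930334^(1/0.825)

66.5697 min


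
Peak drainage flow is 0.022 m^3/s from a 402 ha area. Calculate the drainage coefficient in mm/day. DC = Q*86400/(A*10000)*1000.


DC = Q * 86400 / (A * 10000) * 1000
DC = 0.022 * 86400 / (402 * 10000) * 1000
DC = 1900800.0000 / 4020000

0.4728 mm/day


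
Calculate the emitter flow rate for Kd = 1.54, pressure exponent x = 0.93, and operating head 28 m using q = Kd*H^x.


q = Kd * H^x = 1.54 * 28^0.93 = 1.54 * 22.174660

34.1490 L/h


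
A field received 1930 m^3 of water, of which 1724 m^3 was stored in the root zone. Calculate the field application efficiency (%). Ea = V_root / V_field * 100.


Ea = V_root / V_field * 100 = 1724 / 1930 * 100 = 89.3264%

89.3264 %


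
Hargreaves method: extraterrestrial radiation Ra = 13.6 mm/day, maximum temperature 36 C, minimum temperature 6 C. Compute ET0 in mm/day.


Tmean = (Tmax + Tmin)/2 = (36 + 6)/2 = 21.0
ET0 = 0.0023 * 13.6 * (21.0 + 17.8) * sqrt(36 - 6)
ET0 = 0.0023 * 13.6 * 38.8 * 5.477226

6.6475 mm/day


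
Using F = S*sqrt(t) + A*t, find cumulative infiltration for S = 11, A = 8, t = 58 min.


F = S*sqrt(t) + A*t
F = 11*sqrt(58) + 8*58
F = 11*7.615773 + 464

547.7735 mm


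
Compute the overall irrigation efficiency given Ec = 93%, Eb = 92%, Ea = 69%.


Ec = 0.93, Eb = 0.92, Ea = 0.69
E = 0.93 * 0.92 * 0.69 * 100 = 59.0364%

59.0364 %


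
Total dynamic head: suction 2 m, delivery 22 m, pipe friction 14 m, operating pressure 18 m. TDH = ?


TDH = Hs + Hd + hf + Hp = 2 + 22 + 14 + 18 = 56

56 m


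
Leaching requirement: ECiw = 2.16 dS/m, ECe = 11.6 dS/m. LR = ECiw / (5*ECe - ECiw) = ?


LR = ECiw / (5*ECe - ECiw)
LR = 2.16 / (5*11.6 - 2.16)
LR = 2.16 / 55.8400

0.0387


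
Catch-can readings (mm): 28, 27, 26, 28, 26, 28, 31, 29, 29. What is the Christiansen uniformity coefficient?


mean = 28.000000 mm
MAD = 1.111111 mm
CU = (1 - 1.111111/28.000000)*100

96.0317 %


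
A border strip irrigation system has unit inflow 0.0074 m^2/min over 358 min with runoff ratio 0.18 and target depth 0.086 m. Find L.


L = q*t/((1+r)*Z)
L = 0.0074*358/((1+0.18)*0.086)
L = 2.6492/0.10148

26.1056 m


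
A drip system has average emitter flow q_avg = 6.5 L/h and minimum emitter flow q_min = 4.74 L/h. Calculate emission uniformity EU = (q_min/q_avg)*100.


EU = (q_min/q_avg)*100 = (4.74/6.5)*100 = 72.9231%

72.9231 %


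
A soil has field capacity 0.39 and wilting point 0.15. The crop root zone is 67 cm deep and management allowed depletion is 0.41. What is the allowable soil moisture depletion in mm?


SMD = (FC - PWP) * d * MAD * 10
SMD = (0.39 - 0.15) * 67 * 0.41 * 10
SMD = 0.2400 * 67 * 0.41 * 10

65.9280 mm


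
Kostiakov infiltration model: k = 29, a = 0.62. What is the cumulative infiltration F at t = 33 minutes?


F = k * t^a = 29 * 33^0.62
F = 29 * 8.739340

253.4409 mm


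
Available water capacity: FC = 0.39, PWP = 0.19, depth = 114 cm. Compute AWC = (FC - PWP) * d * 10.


AWC = (FC - PWP) * d * 10
AWC = (0.39 - 0.19) * 114 * 10
AWC = 0.2000 * 114 * 10

228.0000 mm


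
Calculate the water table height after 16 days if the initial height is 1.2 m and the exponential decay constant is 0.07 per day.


m = m0 * exp(-k*t)
m = 1.2 * exp(-0.07 * 16)
m = 1.2 * exp(-1.1200)

0.3915 m


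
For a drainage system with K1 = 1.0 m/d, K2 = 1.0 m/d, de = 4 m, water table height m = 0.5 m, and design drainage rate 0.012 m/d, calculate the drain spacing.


S^2 = 8*K2*de*m/q + 4*K1*m^2/q
S^2 = 8*1.0*4*0.5/0.012 + 4*1.0*0.5^2/0.012
S = sqrt(1416.6667)

37.6386 m


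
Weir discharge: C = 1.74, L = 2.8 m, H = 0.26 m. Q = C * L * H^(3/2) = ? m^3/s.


Q = C * L * H^(3/2) = 1.74 * 2.8 * 0.26^1.5 = 1.74 * 2.8 * 0.132575

0.6459 m^3/s


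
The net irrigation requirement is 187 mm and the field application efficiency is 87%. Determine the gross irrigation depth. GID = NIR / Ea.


Ea = 87% = 0.87
GID = NIR / Ea = 187 / 0.87 = 214.9425 mm

214.9425 mm


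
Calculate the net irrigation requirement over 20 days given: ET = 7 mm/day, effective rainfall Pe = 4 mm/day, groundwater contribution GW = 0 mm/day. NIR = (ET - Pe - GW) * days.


Daily deficit = ET - Pe - GW = 7 - 4 - 0 = 3 mm/day
NIR = 3 * 20 = 60 mm

60.0000 mm


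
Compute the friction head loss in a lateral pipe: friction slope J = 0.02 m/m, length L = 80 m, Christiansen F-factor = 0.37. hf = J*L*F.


hf = J * L * F = 0.02 * 80 * 0.37 = 0.5920 m

0.5920 m


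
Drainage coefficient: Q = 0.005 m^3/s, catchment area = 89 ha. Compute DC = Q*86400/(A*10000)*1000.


DC = Q * 86400 / (A * 10000) * 1000
DC = 0.005 * 86400 / (89 * 10000) * 1000
DC = 432000.0000 / 890000

0.4854 mm/day


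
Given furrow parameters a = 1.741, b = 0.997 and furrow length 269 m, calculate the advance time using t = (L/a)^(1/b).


t = (L/a)^(1/b)
t = (269/1.741)^(1/0.997)
t = 154.508903^(1/0.997)

156.8701 min


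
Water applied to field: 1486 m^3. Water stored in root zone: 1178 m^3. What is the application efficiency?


Ea = V_root / V_field * 100 = 1178 / 1486 * 100 = 79.2732%

79.2732 %


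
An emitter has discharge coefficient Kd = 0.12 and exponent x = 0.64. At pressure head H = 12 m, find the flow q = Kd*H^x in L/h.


q = Kd * H^x = 0.12 * 12^0.64 = 0.12 * 4.905418

0.5887 L/h


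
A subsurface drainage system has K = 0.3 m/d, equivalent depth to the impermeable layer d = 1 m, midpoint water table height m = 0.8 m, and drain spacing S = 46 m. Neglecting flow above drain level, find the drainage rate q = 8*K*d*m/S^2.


q = 8*K*d*m/S^2
q = 8*0.3*1*0.8/46^2
q = 1.9200 / 2116

9.0737e-04 m/d


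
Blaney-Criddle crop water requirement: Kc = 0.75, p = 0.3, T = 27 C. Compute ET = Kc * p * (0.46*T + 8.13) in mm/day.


ET = Kc * p * (0.46*T + 8.13)
ET = 0.75 * 0.3 * (0.46*27 + 8.13)
ET = 0.75 * 0.3 * 20.5500

4.6237 mm/day


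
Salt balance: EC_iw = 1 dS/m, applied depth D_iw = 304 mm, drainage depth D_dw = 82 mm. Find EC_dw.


EC_dw = EC_iw * D_iw / D_dw
EC_dw = 1 * 304 / 82
EC_dw = 304 / 82

3.7073 dS/m


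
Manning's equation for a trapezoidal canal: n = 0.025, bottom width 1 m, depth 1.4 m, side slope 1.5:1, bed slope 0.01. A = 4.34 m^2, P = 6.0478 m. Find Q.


R = A/P = 4.34/6.0478 = 0.717616
Q = (1/0.025) * 4.34 * 0.717616^(2/3) * 0.01^0.5

13.9148 m^3/s


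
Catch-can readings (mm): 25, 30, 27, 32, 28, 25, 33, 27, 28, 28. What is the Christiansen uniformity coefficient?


mean = 28.300000 mm
MAD = 2.020000 mm
CU = (1 - 2.020000/28.300000)*100

92.8622 %


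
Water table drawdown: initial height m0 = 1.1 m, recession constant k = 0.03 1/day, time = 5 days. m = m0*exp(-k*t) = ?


m = m0 * exp(-k*t)
m = 1.1 * exp(-0.03 * 5)
m = 1.1 * exp(-0.1500)

0.9468 m


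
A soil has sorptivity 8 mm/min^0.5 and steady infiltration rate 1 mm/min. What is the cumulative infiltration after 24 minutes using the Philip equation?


F = S*sqrt(t) + A*t
F = 8*sqrt(24) + 1*24
F = 8*4.898979 + 24

63.1918 mm


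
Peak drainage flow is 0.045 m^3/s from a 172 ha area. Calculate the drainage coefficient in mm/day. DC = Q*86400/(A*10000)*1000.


DC = Q * 86400 / (A * 10000) * 1000
DC = 0.045 * 86400 / (172 * 10000) * 1000
DC = 3888000.0000 / 1720000

2.2605 mm/day


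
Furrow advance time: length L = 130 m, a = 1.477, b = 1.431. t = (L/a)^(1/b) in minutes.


t = (L/a)^(1/b)
t = (130/1.477)^(1/1.431)
t = 88.016249^(1/1.431)

22.8499 min


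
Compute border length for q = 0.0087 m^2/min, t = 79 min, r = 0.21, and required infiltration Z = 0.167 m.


L = q*t/((1+r)*Z)
L = 0.0087*79/((1+0.21)*0.167)
L = 0.6873/0.20207

3.4013 m


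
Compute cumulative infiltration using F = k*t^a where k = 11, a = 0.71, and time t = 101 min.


F = k * t^a = 11 * 101^0.71
F = 11 * 26.489159

291.3807 mm


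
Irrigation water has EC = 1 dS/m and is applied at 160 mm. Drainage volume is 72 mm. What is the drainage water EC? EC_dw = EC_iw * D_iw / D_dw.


EC_dw = EC_iw * D_iw / D_dw
EC_dw = 1 * 160 / 72
EC_dw = 160 / 72

2.2222 dS/m


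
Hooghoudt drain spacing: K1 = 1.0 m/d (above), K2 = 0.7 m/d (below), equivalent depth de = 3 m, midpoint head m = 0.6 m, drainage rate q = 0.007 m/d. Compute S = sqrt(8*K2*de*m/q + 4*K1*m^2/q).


S^2 = 8*K2*de*m/q + 4*K1*m^2/q
S^2 = 8*0.7*3*0.6/0.007 + 4*1.0*0.6^2/0.007
S = sqrt(1645.7143)

40.5674 m


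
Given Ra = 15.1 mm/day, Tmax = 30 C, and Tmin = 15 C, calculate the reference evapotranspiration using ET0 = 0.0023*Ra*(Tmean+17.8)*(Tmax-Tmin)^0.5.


Tmean = (Tmax + Tmin)/2 = (30 + 15)/2 = 22.5
ET0 = 0.0023 * 15.1 * (22.5 + 17.8) * sqrt(30 - 15)
ET0 = 0.0023 * 15.1 * 40.3 * 3.872983

5.4207 mm/day


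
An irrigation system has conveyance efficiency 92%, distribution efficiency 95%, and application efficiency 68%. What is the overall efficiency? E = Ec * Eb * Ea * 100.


Ec = 0.92, Eb = 0.95, Ea = 0.68
E = 0.92 * 0.95 * 0.68 * 100 = 59.4320%

59.4320 %


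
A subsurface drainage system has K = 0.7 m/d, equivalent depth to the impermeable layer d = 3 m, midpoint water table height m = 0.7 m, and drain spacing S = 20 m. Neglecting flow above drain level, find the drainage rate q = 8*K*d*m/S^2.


q = 8*K*d*m/S^2
q = 8*0.7*3*0.7/20^2
q = 11.7600 / 400

0.0294 m/d


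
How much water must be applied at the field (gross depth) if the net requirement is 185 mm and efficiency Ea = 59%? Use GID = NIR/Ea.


Ea = 59% = 0.59
GID = NIR / Ea = 185 / 0.59 = 313.5593 mm

313.5593 mm


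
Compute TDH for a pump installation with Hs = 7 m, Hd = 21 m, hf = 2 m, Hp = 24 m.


TDH = Hs + Hd + hf + Hp = 7 + 21 + 2 + 24 = 54

54 m


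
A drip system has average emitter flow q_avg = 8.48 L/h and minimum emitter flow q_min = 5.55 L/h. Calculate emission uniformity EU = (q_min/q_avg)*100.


EU = (q_min/q_avg)*100 = (5.55/8.48)*100 = 65.4481%

65.4481 %


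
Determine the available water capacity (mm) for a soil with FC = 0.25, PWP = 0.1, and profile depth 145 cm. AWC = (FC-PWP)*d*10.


AWC = (FC - PWP) * d * 10
AWC = (0.25 - 0.1) * 145 * 10
AWC = 0.1500 * 145 * 10

217.5000 mm


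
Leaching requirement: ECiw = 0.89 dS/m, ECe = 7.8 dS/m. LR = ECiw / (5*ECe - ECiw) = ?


LR = ECiw / (5*ECe - ECiw)
LR = 0.89 / (5*7.8 - 0.89)
LR = 0.89 / 38.1100

0.0234


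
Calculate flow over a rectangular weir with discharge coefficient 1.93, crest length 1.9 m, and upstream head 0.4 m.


Q = C * L * H^(3/2) = 1.93 * 1.9 * 0.4^1.5 = 1.93 * 1.9 * 0.252982

0.9277 m^3/s


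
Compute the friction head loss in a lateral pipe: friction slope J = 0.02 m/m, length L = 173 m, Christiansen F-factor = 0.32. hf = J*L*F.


hf = J * L * F = 0.02 * 173 * 0.32 = 1.1072 m

1.1072 m


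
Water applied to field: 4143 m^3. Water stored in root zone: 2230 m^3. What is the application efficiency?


Ea = V_root / V_field * 100 = 2230 / 4143 * 100 = 53.8257%

53.8257 %


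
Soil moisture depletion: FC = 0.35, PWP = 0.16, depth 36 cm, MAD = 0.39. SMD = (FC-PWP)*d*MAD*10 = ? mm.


SMD = (FC - PWP) * d * MAD * 10
SMD = (0.35 - 0.16) * 36 * 0.39 * 10
SMD = 0.1900 * 36 * 0.39 * 10

26.6760 mm


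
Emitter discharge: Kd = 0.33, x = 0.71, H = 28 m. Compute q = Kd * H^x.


q = Kd * H^x = 0.33 * 28^0.71 = 0.33 * 10.653252

3.5156 L/h


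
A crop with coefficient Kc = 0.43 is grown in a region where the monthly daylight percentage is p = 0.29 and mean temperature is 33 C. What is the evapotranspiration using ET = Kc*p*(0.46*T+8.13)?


ET = Kc * p * (0.46*T + 8.13)
ET = 0.43 * 0.29 * (0.46*33 + 8.13)
ET = 0.43 * 0.29 * 23.3100

2.9068 mm/day


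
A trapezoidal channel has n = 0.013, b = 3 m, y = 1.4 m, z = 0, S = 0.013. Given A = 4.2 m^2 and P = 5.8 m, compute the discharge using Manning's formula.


R = A/P = 4.2/5.8 = 0.724138
Q = (1/0.013) * 4.2 * 0.724138^(2/3) * 0.013^0.5

29.7047 m^3/s


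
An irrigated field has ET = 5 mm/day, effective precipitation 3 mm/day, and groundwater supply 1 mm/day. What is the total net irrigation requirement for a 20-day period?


Daily deficit = ET - Pe - GW = 5 - 3 - 1 = 1 mm/day
NIR = 1 * 20 = 20 mm

20.0000 mm


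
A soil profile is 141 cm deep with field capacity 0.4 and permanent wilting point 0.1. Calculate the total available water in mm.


AWC = (FC - PWP) * d * 10
AWC = (0.4 - 0.1) * 141 * 10
AWC = 0.3000 * 141 * 10

423.0000 mm


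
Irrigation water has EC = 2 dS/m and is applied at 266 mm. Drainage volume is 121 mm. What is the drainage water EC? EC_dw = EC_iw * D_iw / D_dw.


EC_dw = EC_iw * D_iw / D_dw
EC_dw = 2 * 266 / 121
EC_dw = 532 / 121

4.3967 dS/m


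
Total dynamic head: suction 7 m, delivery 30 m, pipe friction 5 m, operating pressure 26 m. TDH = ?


TDH = Hs + Hd + hf + Hp = 7 + 30 + 5 + 26 = 68

68 m


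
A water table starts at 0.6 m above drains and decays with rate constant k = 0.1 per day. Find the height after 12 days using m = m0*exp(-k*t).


m = m0 * exp(-k*t)
m = 0.6 * exp(-0.1 * 12)
m = 0.6 * exp(-1.2000)

0.1807 m


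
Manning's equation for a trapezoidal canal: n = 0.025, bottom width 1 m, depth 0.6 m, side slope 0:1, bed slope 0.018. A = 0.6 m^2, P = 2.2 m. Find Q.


R = A/P = 0.6/2.2 = 0.272727
Q = (1/0.025) * 0.6 * 0.272727^(2/3) * 0.018^0.5

1.3541 m^3/s


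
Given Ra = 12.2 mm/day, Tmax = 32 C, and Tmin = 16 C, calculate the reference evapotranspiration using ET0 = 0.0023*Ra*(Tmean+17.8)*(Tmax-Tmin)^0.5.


Tmean = (Tmax + Tmin)/2 = (32 + 16)/2 = 24.0
ET0 = 0.0023 * 12.2 * (24.0 + 17.8) * sqrt(32 - 16)
ET0 = 0.0023 * 12.2 * 41.8 * 4.000000

4.6916 mm/day


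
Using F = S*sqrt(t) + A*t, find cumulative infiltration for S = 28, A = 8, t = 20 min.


F = S*sqrt(t) + A*t
F = 28*sqrt(20) + 8*20
F = 28*4.472136 + 160

285.2198 mm


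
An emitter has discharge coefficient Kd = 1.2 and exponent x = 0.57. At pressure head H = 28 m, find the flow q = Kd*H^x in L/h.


q = Kd * H^x = 1.2 * 28^0.57 = 1.2 * 6.681594

8.0179 L/h


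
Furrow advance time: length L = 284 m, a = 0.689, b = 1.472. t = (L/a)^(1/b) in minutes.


t = (L/a)^(1/b)
t = (284/0.689)^(1/1.472)
t = 412.191582^(1/1.472)

59.7808 min


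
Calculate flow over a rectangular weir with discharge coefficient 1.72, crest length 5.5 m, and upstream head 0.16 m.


Q = C * L * H^(3/2) = 1.72 * 5.5 * 0.16^1.5 = 1.72 * 5.5 * 0.064000

0.6054 m^3/s


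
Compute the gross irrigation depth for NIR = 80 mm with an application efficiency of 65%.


Ea = 65% = 0.65
GID = NIR / Ea = 80 / 0.65 = 123.0769 mm

123.0769 mm


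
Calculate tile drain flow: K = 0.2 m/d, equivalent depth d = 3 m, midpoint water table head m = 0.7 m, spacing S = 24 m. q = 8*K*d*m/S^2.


q = 8*K*d*m/S^2
q = 8*0.2*3*0.7/24^2
q = 3.3600 / 576

0.0058 m/d


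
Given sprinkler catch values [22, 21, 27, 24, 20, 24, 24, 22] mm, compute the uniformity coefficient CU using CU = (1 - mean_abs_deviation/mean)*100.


mean = 23.000000 mm
MAD = 1.750000 mm
CU = (1 - 1.750000/23.000000)*100

92.3913 %


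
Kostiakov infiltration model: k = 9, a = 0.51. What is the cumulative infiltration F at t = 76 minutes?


F = k * t^a = 9 * 76^0.51
F = 9 * 9.103637

81.9327 mm


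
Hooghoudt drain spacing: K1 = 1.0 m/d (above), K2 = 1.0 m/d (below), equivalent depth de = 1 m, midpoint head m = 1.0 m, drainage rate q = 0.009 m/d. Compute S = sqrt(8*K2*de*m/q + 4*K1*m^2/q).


S^2 = 8*K2*de*m/q + 4*K1*m^2/q
S^2 = 8*1.0*1*1.0/0.009 + 4*1.0*1.0^2/0.009
S = sqrt(1333.3333)

36.5148 m


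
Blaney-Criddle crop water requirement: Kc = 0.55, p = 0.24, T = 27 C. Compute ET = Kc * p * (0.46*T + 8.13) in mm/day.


ET = Kc * p * (0.46*T + 8.13)
ET = 0.55 * 0.24 * (0.46*27 + 8.13)
ET = 0.55 * 0.24 * 20.5500

2.7126 mm/day


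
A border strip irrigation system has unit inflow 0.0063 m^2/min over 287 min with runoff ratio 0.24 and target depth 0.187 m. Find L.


L = q*t/((1+r)*Z)
L = 0.0063*287/((1+0.24)*0.187)
L = 1.8081/0.23188

7.7976 m


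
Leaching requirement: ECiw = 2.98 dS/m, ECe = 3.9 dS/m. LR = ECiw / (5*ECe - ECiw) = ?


LR = ECiw / (5*ECe - ECiw)
LR = 2.98 / (5*3.9 - 2.98)
LR = 2.98 / 16.5200

0.1804


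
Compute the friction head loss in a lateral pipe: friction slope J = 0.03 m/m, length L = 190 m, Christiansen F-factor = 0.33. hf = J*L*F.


hf = J * L * F = 0.03 * 190 * 0.33 = 1.8810 m

1.8810 m


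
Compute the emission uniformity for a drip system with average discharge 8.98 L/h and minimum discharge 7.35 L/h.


EU = (q_min/q_avg)*100 = (7.35/8.98)*100 = 81.8486%

81.8486 %


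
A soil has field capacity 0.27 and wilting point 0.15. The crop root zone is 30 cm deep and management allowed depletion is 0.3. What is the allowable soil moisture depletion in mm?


SMD = (FC - PWP) * d * MAD * 10
SMD = (0.27 - 0.15) * 30 * 0.3 * 10
SMD = 0.1200 * 30 * 0.3 * 10

10.8000 mm


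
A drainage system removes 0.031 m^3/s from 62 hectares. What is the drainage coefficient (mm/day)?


DC = Q * 86400 / (A * 10000) * 1000
DC = 0.031 * 86400 / (62 * 10000) * 1000
DC = 2678400.0000 / 620000

4.3200 mm/day


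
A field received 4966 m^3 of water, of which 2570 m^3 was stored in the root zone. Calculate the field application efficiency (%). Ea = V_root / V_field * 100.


Ea = V_root / V_field * 100 = 2570 / 4966 * 100 = 51.7519%

51.7519 %


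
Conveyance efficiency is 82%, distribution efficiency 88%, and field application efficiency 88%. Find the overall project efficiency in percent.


Ec = 0.82, Eb = 0.88, Ea = 0.88
E = 0.82 * 0.88 * 0.88 * 100 = 63.5008%

63.5008 %


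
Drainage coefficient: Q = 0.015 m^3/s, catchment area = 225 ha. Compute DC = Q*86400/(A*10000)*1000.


DC = Q * 86400 / (A * 10000) * 1000
DC = 0.015 * 86400 / (225 * 10000) * 1000
DC = 1296000.0000 / 2250000

0.5760 mm/day


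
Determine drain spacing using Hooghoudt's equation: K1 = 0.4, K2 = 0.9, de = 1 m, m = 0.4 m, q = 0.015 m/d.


S^2 = 8*K2*de*m/q + 4*K1*m^2/q
S^2 = 8*0.9*1*0.4/0.015 + 4*0.4*0.4^2/0.015
S = sqrt(209.0667)

14.4591 m


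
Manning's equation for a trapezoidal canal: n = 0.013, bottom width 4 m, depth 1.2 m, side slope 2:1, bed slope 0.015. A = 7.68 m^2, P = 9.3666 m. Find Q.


R = A/P = 7.68/9.3666 = 0.819935
Q = (1/0.013) * 7.68 * 0.819935^(2/3) * 0.015^0.5

63.3845 m^3/s


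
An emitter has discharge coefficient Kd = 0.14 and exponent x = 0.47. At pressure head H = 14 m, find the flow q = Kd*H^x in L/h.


q = Kd * H^x = 0.14 * 14^0.47 = 0.14 * 3.456847

0.4840 L/h


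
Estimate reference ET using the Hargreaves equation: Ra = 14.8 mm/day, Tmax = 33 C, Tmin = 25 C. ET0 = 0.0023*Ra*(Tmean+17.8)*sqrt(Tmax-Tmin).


Tmean = (Tmax + Tmin)/2 = (33 + 25)/2 = 29.0
ET0 = 0.0023 * 14.8 * (29.0 + 17.8) * sqrt(33 - 25)
ET0 = 0.0023 * 14.8 * 46.8 * 2.828427

4.5059 mm/day


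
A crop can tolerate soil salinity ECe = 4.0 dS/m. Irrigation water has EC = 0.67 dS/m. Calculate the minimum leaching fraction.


LR = ECiw / (5*ECe - ECiw)
LR = 0.67 / (5*4.0 - 0.67)
LR = 0.67 / 19.3300

0.0347


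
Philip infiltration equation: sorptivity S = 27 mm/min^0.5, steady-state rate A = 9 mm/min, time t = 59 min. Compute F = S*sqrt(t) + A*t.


F = S*sqrt(t) + A*t
F = 27*sqrt(59) + 9*59
F = 27*7.681146 + 531

738.3909 mm


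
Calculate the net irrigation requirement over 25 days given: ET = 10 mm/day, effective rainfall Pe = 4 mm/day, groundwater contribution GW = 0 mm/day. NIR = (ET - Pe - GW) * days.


Daily deficit = ET - Pe - GW = 10 - 4 - 0 = 6 mm/day
NIR = 6 * 25 = 150 mm

150.0000 mm


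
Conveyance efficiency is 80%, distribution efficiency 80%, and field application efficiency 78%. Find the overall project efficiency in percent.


Ec = 0.8, Eb = 0.8, Ea = 0.78
E = 0.8 * 0.8 * 0.78 * 100 = 49.9200%

49.9200 %


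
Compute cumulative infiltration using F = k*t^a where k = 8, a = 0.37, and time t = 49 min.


F = k * t^a = 8 * 49^0.37
F = 8 * 4.220584

33.7647 mm


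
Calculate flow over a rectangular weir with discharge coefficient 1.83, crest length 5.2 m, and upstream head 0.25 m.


Q = C * L * H^(3/2) = 1.83 * 5.2 * 0.25^1.5 = 1.83 * 5.2 * 0.125000

1.1895 m^3/s


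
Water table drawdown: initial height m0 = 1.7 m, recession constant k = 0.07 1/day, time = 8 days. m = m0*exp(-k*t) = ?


m = m0 * exp(-k*t)
m = 1.7 * exp(-0.07 * 8)
m = 1.7 * exp(-0.5600)

0.9711 m


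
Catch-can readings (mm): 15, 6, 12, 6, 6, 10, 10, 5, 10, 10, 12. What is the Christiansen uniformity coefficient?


mean = 9.272727 mm
MAD = 2.561983 mm
CU = (1 - 2.561983/9.272727)*100

72.3708 %


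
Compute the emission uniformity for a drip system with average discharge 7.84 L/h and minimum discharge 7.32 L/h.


EU = (q_min/q_avg)*100 = (7.32/7.84)*100 = 93.3673%

93.3673 %
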